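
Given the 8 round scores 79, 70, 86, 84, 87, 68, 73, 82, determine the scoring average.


Average = sum / n
Sum = 629
Average = 629 / 8 = 78.625

78.625


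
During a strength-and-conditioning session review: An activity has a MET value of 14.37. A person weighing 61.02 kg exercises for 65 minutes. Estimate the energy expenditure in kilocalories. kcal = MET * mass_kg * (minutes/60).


kcal = MET * mass * time_hr
Convert time: 65 min = 1.0833 hr
kcal = 14.37 * 61.02 * 1.0833
kcal = 949.9288 kcal

949.9288 kcal


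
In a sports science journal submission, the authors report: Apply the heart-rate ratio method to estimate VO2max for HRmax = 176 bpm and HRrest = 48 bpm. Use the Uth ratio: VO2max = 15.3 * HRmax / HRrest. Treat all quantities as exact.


VO2max = 15.3 * HRmax / HRrest
VO2max = 15.3 * 176 / 48
VO2max = 2692.8 / 48 = 56.1 mL/kg/min

56.1 mL/kg/min


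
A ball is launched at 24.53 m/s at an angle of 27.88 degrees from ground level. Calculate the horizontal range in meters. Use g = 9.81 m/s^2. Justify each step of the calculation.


R = v^2 * sin(2*theta) / g
Convert angle to radians: theta = 27.88 deg = 0.4866 rad
sin(2*theta) = sin(0.9732) = 0.8267
R = 24.53^2 * 0.8267 / 9.81
R = 601.7209 * 0.8267 / 9.81 = 50.707 m

50.707 m


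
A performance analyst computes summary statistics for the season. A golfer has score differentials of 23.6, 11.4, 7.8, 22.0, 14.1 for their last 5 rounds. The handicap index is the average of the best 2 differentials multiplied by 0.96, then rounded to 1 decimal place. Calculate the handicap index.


All differentials: 23.6, 11.4, 7.8, 22.0, 14.1
Sorted: 7.8, 11.4, 14.1, 22.0, 23.6
Best 2: 7.8, 11.4
Average of best = 19.2 / 2 = 9.6
Raw index = 9.6 * 0.96 = 9.216
Handicap index = round(9.216, 1) = 9.2

9.2


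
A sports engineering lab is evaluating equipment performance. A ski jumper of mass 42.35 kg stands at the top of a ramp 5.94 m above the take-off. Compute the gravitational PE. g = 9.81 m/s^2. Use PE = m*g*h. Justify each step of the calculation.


PE = m * g * h
PE = 42.35 * 9.81 * 5.94
PE = 415.4535 * 5.94 = 2467.7938 J

2467.7938 J


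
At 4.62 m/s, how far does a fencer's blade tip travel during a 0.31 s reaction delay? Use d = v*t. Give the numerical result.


d = v * t
d = 4.62 * 0.31
d = 1.4322 m

1.4322 m


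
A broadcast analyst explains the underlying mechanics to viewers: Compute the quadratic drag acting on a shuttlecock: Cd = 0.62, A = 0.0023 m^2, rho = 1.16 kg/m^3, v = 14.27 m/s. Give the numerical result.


Fd = 0.5 * Cd * rho * A * v^2
Fd = 0.5 * 0.62 * 1.16 * 0.0023 * 14.27^2
v^2 = 203.6329
Fd = 0.5 * 0.62 * 1.16 * 0.0023 * 203.6329 = 0.1684 N

0.1684 N


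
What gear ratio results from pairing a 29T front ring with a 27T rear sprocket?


GR = front_teeth / rear_teeth
GR = 29 / 27
GR = 1.0741

1.0741


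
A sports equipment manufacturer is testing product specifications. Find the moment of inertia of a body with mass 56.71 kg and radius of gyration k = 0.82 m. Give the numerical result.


I = m * k^2
I = 56.71 * 0.82^2
I = 56.71 * 0.6724 = 38.1318 kg*m^2

38.1318 kg*m^2


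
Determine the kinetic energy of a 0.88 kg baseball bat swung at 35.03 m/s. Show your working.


KE = 0.5 * m * v^2
KE = 0.5 * 0.88 * 35.03^2
KE = 0.5 * 0.88 * 1227.1009 = 539.9244 J

539.9244 J


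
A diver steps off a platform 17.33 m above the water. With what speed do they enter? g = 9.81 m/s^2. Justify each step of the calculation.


v = sqrt(2 * g * h)
v = sqrt(2 * 9.81 * 17.33)
v = sqrt(340.0146) = 18.4395 m/s

18.4395 m/s


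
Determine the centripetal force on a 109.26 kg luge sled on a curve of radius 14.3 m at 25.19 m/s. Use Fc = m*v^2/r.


Fc = m * v^2 / r
v^2 = 25.19^2 = 634.5361
Fc = 109.26 * 634.5361 / 14.3
Fc = 69329.4143 / 14.3 = 4848.2108 N

4848.2108 N


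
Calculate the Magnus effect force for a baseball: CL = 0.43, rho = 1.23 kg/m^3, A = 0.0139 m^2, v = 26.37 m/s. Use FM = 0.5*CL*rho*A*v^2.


FM = 0.5 * CL * rho * A * v^2
FM = 0.5 * 0.43 * 1.23 * 0.0139 * 26.37^2
v^2 = 695.3769
FM = 0.5 * 0.43 * 1.23 * 0.0139 * 695.3769 = 2.5561 N

2.5561 N


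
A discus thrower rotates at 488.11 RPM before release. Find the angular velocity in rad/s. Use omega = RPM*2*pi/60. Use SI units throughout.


omega = RPM * 2 * pi / 60
omega = 488.11 * 2 * 3.14159 / 60
omega = 3066.8856 / 60 = 51.1148 rad/s

51.1148 rad/s


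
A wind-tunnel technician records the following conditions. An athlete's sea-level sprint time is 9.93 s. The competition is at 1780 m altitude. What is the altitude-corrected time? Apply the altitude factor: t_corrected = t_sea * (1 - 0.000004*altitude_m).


Correction factor = 1 - 0.000004 * 1780 = 0.99288
t_corrected = t_sea * factor = 9.93 * 0.99288
t_corrected = 9.8593 s

9.8593 s


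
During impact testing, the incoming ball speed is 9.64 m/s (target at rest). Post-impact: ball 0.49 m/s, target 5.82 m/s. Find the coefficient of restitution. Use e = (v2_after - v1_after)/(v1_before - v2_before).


e = (v2_after - v1_after) / (v1_before - v2_before)
Numerator = 5.82 - 0.49 = 5.33
Denominator = 9.64 - 0 = 9.64
e = 5.33 / 9.64 = 0.5529

0.5529


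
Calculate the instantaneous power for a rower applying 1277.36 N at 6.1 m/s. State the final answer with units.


P = F * v
P = 1277.36 * 6.1
P = 7791.896 W

7791.896 W


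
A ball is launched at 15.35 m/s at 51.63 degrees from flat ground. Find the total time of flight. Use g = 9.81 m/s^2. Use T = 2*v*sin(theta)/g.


T = 2*v*sin(theta)/g
sin(theta) = sin(51.63 deg) = 0.784
T = 2*15.35*0.784 / 9.81
T = 24.0694 / 9.81 = 2.4536 s

2.4536 s


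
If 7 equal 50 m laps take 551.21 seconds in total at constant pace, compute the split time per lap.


Split time = total_time / n_laps = 551.21 / 7
Split time = 78.7443 s per lap

78.7443 s


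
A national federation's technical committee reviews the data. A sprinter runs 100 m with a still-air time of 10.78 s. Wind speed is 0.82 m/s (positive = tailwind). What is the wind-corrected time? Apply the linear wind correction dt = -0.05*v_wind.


dt = -0.05 * v_wind = -0.05 * 0.82 = -0.041 s
t_corrected = t_still + dt = 10.78 + (-0.041)
t_corrected = 10.739 s

10.739 s


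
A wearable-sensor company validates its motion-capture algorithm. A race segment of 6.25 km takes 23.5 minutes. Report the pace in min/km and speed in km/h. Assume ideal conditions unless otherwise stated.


Pace = time / distance = 23.5 min / 6.25 km = 3.76 min/km
Speed = distance / time_in_hours = 6.25 / 0.3917 hr
Speed = 15.9574 km/h

3.76 min/km, 15.9574 km/h


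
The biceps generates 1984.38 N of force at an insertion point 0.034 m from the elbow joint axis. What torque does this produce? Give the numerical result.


tau = F * d
tau = 1984.38 * 0.034
tau = 67.4689 N*m

67.4689 N*m


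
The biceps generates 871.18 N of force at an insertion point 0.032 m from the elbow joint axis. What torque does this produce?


tau = F * d
tau = 871.18 * 0.032
tau = 27.8778 N*m

27.8778 N*m


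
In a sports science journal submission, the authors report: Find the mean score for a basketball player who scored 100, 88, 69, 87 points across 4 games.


Average = sum / n
Sum = 344
Average = 344 / 4 = 86

86


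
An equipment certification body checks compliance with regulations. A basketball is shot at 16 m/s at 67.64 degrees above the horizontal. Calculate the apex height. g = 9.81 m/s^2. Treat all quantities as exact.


H = (v*sin(theta))^2 / (2*g)
vy = v*sin(theta) = 16 * sin(67.64 deg) = 14.797 m/s
H = vy^2 / (2*g) = 218.9509 / (2*9.81)
H = 218.9509 / 19.62 = 11.1596 m

11.1596 m


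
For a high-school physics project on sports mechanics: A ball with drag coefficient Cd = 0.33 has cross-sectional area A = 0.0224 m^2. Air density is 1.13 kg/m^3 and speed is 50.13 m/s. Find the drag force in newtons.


Fd = 0.5 * Cd * rho * A * v^2
Fd = 0.5 * 0.33 * 1.13 * 0.0224 * 50.13^2
v^2 = 2513.0169
Fd = 0.5 * 0.33 * 1.13 * 0.0224 * 2513.0169 = 10.4956 N

10.4956 N


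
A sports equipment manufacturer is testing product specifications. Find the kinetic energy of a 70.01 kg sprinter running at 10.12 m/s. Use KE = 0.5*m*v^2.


KE = 0.5 * m * v^2
KE = 0.5 * 70.01 * 10.12^2
KE = 0.5 * 70.01 * 102.4144 = 3585.0161 J

3585.0161 J


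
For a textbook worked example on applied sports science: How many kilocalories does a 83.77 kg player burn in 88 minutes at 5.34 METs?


kcal = MET * mass * time_hr
Convert time: 88 min = 1.4667 hr
kcal = 5.34 * 83.77 * 1.4667
kcal = 656.0866 kcal

656.0866 kcal


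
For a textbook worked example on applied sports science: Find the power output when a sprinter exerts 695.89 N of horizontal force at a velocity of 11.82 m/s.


P = F * v
P = 695.89 * 11.82
P = 8225.4198 W

8225.4198 W


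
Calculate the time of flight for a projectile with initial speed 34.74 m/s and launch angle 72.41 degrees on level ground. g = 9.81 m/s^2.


T = 2*v*sin(theta)/g
sin(theta) = sin(72.41 deg) = 0.9532
T = 2*34.74*0.9532 / 9.81
T = 66.2314 / 9.81 = 6.7514 s

6.7514 s


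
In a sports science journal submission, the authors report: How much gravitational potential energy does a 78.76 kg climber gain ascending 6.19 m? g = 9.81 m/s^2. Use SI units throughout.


PE = m * g * h
PE = 78.76 * 9.81 * 6.19
PE = 772.6356 * 6.19 = 4782.6144 J

4782.6144 J


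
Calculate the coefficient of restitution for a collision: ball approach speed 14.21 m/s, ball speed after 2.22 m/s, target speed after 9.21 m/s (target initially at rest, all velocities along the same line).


e = (v2_after - v1_after) / (v1_before - v2_before)
Numerator = 9.21 - 2.22 = 6.99
Denominator = 14.21 - 0 = 14.21
e = 6.99 / 14.21 = 0.4919

0.4919


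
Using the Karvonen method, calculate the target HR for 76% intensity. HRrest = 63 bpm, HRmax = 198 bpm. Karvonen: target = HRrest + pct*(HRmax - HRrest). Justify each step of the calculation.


Target = HRrest + pct*(HRmax - HRrest)
Heart rate reserve = HRmax - HRrest = 198 - 63 = 135 bpm
Fraction = 76% = 0.76
Target = 63 + 0.76 * 135
Target = 63 + 102.6 = 165.6 bpm

165.6 bpm


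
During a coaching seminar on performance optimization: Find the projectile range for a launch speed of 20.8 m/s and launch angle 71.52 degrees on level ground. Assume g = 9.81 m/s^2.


R = v^2 * sin(2*theta) / g
Convert angle to radians: theta = 71.52 deg = 1.2483 rad
sin(2*theta) = sin(2.4965) = 0.6013
R = 20.8^2 * 0.6013 / 9.81
R = 432.64 * 0.6013 / 9.81 = 26.5166 m

26.5166 m


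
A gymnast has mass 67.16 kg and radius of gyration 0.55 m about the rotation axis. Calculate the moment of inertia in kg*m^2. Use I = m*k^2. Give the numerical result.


I = m * k^2
I = 67.16 * 0.55^2
I = 67.16 * 0.3025 = 20.3159 kg*m^2

20.3159 kg*m^2


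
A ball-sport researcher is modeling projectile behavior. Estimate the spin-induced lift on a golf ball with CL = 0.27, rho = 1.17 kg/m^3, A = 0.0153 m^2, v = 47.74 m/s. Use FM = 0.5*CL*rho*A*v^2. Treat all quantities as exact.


FM = 0.5 * CL * rho * A * v^2
FM = 0.5 * 0.27 * 1.17 * 0.0153 * 47.74^2
v^2 = 2279.1076
FM = 0.5 * 0.27 * 1.17 * 0.0153 * 2279.1076 = 5.5078 N

5.5078 N


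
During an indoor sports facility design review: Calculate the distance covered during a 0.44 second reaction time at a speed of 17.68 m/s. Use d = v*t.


d = v * t
d = 17.68 * 0.44
d = 7.7792 m

7.7792 m


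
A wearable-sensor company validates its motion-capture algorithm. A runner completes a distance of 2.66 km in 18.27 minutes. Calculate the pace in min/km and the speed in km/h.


Pace = time / distance = 18.27 min / 2.66 km = 6.8684 min/km
Speed = distance / time_in_hours = 2.66 / 0.3045 hr
Speed = 8.7356 km/h

6.8684 min/km, 8.7356 km/h


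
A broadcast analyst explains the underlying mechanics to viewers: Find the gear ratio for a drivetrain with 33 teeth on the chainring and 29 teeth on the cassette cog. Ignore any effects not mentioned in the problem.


GR = front_teeth / rear_teeth
GR = 33 / 29
GR = 1.1379

1.1379


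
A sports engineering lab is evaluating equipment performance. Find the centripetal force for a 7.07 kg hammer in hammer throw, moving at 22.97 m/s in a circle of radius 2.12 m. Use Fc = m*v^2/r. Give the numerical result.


Fc = m * v^2 / r
v^2 = 22.97^2 = 527.6209
Fc = 7.07 * 527.6209 / 2.12
Fc = 3730.2798 / 2.12 = 1759.5659 N

1759.5659 N


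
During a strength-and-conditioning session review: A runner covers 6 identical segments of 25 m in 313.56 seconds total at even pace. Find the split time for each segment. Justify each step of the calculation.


Split time = total_time / n_laps = 313.56 / 6
Split time = 52.26 s per lap

52.26 s


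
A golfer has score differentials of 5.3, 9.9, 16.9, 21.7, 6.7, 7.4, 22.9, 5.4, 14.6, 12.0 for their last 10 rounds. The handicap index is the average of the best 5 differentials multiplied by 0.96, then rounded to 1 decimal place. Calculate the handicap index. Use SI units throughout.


All differentials: 5.3, 9.9, 16.9, 21.7, 6.7, 7.4, 22.9, 5.4, 14.6, 12.0
Sorted: 5.3, 5.4, 6.7, 7.4, 9.9, 12.0, 14.6, 16.9, 21.7, 22.9
Best 5: 5.3, 5.4, 6.7, 7.4, 9.9
Average of best = 34.7 / 5 = 6.94
Raw index = 6.94 * 0.96 = 6.6624
Handicap index = round(6.6624, 1) = 6.7

6.7


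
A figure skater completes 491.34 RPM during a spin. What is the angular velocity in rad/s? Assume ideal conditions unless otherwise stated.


omega = RPM * 2 * pi / 60
omega = 491.34 * 2 * 3.14159 / 60
omega = 3087.1803 / 60 = 51.453 rad/s

51.453 rad/s


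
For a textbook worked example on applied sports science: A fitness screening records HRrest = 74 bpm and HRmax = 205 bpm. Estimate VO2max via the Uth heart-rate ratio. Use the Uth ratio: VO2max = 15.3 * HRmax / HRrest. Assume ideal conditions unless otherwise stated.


VO2max = 15.3 * HRmax / HRrest
VO2max = 15.3 * 205 / 74
VO2max = 3136.5 / 74 = 42.3851 mL/kg/min

42.3851 mL/kg/min


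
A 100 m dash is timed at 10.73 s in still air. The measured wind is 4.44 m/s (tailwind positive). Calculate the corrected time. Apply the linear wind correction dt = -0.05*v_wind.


dt = -0.05 * v_wind = -0.05 * 4.44 = -0.222 s
t_corrected = t_still + dt = 10.73 + (-0.222)
t_corrected = 10.508 s

10.508 s


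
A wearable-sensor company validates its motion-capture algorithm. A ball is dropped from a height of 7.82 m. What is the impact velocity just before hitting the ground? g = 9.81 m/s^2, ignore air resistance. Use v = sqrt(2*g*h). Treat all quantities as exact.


v = sqrt(2 * g * h)
v = sqrt(2 * 9.81 * 7.82)
v = sqrt(153.4284) = 12.3866 m/s

12.3866 m/s


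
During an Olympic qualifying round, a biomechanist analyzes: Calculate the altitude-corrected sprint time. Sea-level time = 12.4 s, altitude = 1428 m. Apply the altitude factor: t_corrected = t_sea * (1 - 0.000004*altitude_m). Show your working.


Correction factor = 1 - 0.000004 * 1428 = 0.994288
t_corrected = t_sea * factor = 12.4 * 0.994288
t_corrected = 12.3292 s

12.3292 s


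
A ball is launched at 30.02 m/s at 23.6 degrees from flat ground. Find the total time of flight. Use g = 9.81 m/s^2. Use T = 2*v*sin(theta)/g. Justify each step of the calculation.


T = 2*v*sin(theta)/g
sin(theta) = sin(23.6 deg) = 0.4003
T = 2*30.02*0.4003 / 9.81
T = 24.037 / 9.81 = 2.4503 s

2.4503 s


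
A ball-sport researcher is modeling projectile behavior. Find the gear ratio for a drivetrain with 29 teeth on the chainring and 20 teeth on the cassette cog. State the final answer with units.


GR = front_teeth / rear_teeth
GR = 29 / 20
GR = 1.45

1.45


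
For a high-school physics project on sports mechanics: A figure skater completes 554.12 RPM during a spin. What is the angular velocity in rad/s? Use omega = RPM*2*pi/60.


omega = RPM * 2 * pi / 60
omega = 554.12 * 2 * 3.14159 / 60
omega = 3481.6386 / 60 = 58.0273 rad/s

58.0273 rad/s


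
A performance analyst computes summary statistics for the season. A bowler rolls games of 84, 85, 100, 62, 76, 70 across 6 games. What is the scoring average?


Average = sum / n
Sum = 477
Average = 477 / 6 = 79.5

79.5


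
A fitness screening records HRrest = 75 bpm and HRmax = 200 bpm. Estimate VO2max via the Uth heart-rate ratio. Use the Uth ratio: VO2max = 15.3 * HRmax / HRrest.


VO2max = 15.3 * HRmax / HRrest
VO2max = 15.3 * 200 / 75
VO2max = 3060 / 75 = 40.8 mL/kg/min

40.8 mL/kg/min


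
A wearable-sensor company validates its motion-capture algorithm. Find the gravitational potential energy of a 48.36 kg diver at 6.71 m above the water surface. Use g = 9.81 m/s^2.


PE = m * g * h
PE = 48.36 * 9.81 * 6.71
PE = 474.4116 * 6.71 = 3183.3018 J

3183.3018 J


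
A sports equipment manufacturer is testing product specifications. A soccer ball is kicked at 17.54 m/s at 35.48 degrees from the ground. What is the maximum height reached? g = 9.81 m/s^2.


H = (v*sin(theta))^2 / (2*g)
vy = v*sin(theta) = 17.54 * sin(35.48 deg) = 10.1805 m/s
H = vy^2 / (2*g) = 103.6435 / (2*9.81)
H = 103.6435 / 19.62 = 5.2825 m

5.2825 m


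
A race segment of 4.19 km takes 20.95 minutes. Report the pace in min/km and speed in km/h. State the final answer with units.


Pace = time / distance = 20.95 min / 4.19 km = 5 min/km
Speed = distance / time_in_hours = 4.19 / 0.3492 hr
Speed = 12 km/h

5 min/km, 12 km/h


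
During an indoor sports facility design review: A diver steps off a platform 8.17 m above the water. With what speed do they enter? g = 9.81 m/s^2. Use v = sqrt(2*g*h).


v = sqrt(2 * g * h)
v = sqrt(2 * 9.81 * 8.17)
v = sqrt(160.2954) = 12.6608 m/s

12.6608 m/s


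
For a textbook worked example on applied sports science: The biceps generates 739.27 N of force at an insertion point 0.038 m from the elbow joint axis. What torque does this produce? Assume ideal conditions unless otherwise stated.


tau = F * d
tau = 739.27 * 0.038
tau = 28.0923 N*m

28.0923 N*m


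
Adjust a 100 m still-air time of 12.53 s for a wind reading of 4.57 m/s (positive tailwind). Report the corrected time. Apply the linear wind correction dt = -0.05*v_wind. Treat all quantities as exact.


dt = -0.05 * v_wind = -0.05 * 4.57 = -0.2285 s
t_corrected = t_still + dt = 12.53 + (-0.2285)
t_corrected = 12.3015 s

12.3015 s


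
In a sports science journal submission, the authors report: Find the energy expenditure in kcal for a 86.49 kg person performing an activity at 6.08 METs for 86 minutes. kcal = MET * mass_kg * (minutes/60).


kcal = MET * mass * time_hr
Convert time: 86 min = 1.4333 hr
kcal = 6.08 * 86.49 * 1.4333
kcal = 753.7315 kcal

753.7315 kcal


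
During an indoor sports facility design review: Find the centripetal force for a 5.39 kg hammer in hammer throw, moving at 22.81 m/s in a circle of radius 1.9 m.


Fc = m * v^2 / r
v^2 = 22.81^2 = 520.2961
Fc = 5.39 * 520.2961 / 1.9
Fc = 2804.396 / 1.9 = 1475.9979 N

1475.9979 N


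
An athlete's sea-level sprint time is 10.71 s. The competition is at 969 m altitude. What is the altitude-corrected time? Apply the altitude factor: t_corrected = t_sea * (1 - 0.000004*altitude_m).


Correction factor = 1 - 0.000004 * 969 = 0.996124
t_corrected = t_sea * factor = 10.71 * 0.996124
t_corrected = 10.6685 s

10.6685 s


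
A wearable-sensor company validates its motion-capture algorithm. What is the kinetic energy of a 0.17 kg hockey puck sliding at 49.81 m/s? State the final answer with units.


KE = 0.5 * m * v^2
KE = 0.5 * 0.17 * 49.81^2
KE = 0.5 * 0.17 * 2481.0361 = 210.8881 J

210.8881 J


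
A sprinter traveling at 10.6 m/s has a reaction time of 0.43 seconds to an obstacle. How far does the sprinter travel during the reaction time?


d = v * t
d = 10.6 * 0.43
d = 4.558 m

4.558 m


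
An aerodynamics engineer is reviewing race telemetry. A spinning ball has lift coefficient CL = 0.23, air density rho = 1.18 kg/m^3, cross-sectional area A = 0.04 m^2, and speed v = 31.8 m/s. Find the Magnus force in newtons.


FM = 0.5 * CL * rho * A * v^2
FM = 0.5 * 0.23 * 1.18 * 0.04 * 31.8^2
v^2 = 1011.24
FM = 0.5 * 0.23 * 1.18 * 0.04 * 1011.24 = 5.489 N

5.489 N


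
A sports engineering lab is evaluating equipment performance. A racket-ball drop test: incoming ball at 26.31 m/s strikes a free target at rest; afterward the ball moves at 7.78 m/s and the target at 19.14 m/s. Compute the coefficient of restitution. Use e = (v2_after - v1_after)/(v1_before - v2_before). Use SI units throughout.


e = (v2_after - v1_after) / (v1_before - v2_before)
Numerator = 19.14 - 7.78 = 11.36
Denominator = 26.31 - 0 = 26.31
e = 11.36 / 26.31 = 0.4318

0.4318


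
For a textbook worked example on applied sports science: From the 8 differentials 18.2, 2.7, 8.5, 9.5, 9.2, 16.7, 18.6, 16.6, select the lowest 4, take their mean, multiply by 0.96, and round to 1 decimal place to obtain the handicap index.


All differentials: 18.2, 2.7, 8.5, 9.5, 9.2, 16.7, 18.6, 16.6
Sorted: 2.7, 8.5, 9.2, 9.5, 16.6, 16.7, 18.2, 18.6
Best 4: 2.7, 8.5, 9.2, 9.5
Average of best = 29.9 / 4 = 7.475
Raw index = 7.475 * 0.96 = 7.176
Handicap index = round(7.176, 1) = 7.2

7.2


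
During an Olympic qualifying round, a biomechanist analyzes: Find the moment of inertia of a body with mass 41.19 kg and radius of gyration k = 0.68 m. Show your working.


I = m * k^2
I = 41.19 * 0.68^2
I = 41.19 * 0.4624 = 19.0463 kg*m^2

19.0463 kg*m^2


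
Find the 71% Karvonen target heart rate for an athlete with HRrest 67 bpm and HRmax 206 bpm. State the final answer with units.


Target = HRrest + pct*(HRmax - HRrest)
Heart rate reserve = HRmax - HRrest = 206 - 67 = 139 bpm
Fraction = 71% = 0.71
Target = 67 + 0.71 * 139
Target = 67 + 98.69 = 165.69 bpm

165.69 bpm


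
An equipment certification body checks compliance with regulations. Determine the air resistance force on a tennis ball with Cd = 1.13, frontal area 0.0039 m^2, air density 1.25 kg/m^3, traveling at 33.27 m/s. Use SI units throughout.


Fd = 0.5 * Cd * rho * A * v^2
Fd = 0.5 * 1.13 * 1.25 * 0.0039 * 33.27^2
v^2 = 1106.8929
Fd = 0.5 * 1.13 * 1.25 * 0.0039 * 1106.8929 = 3.0488 N

3.0488 N


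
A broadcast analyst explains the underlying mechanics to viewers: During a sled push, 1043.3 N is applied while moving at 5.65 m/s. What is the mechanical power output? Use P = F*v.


P = F * v
P = 1043.3 * 5.65
P = 5894.645 W

5894.645 W


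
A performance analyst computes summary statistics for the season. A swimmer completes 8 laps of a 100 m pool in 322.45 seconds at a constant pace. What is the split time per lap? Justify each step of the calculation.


Split time = total_time / n_laps = 322.45 / 8
Split time = 40.3062 s per lap

40.3062 s


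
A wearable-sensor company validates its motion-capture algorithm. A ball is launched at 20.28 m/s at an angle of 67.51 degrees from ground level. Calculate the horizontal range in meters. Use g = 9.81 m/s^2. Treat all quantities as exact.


R = v^2 * sin(2*theta) / g
Convert angle to radians: theta = 67.51 deg = 1.1783 rad
sin(2*theta) = sin(2.3565) = 0.7069
R = 20.28^2 * 0.7069 / 9.81
R = 411.2784 * 0.7069 / 9.81 = 29.6347 m

29.6347 m


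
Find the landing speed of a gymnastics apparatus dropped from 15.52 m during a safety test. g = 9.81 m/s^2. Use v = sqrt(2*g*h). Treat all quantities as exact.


v = sqrt(2 * g * h)
v = sqrt(2 * 9.81 * 15.52)
v = sqrt(304.5024) = 17.45 m/s

17.45 m/s


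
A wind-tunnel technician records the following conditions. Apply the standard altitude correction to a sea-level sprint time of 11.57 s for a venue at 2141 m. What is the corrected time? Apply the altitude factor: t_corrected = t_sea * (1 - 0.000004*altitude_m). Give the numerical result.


Correction factor = 1 - 0.000004 * 2141 = 0.991436
t_corrected = t_sea * factor = 11.57 * 0.991436
t_corrected = 11.4709 s

11.4709 s


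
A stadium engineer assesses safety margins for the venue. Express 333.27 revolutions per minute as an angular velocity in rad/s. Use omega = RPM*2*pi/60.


omega = RPM * 2 * pi / 60
omega = 333.27 * 2 * 3.14159 / 60
omega = 2093.9972 / 60 = 34.9 rad/s

34.9 rad/s


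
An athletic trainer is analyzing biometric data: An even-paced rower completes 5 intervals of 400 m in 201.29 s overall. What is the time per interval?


Split time = total_time / n_laps = 201.29 / 5
Split time = 40.258 s per lap

40.258 s


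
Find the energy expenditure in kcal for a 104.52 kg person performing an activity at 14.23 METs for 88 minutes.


kcal = MET * mass * time_hr
Convert time: 88 min = 1.4667 hr
kcal = 14.23 * 104.52 * 1.4667
kcal = 2181.4021 kcal

2181.4021 kcal


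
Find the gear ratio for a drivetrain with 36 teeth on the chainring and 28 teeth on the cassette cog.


GR = front_teeth / rear_teeth
GR = 36 / 28
GR = 1.2857

1.2857


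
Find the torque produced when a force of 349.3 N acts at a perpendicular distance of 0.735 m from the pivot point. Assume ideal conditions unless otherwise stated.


tau = F * d
tau = 349.3 * 0.735
tau = 256.7355 N*m

256.7355 N*m


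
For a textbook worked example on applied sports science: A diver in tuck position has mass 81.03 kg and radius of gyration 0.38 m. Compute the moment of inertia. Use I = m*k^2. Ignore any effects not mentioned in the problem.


I = m * k^2
I = 81.03 * 0.38^2
I = 81.03 * 0.1444 = 11.7007 kg*m^2

11.7007 kg*m^2


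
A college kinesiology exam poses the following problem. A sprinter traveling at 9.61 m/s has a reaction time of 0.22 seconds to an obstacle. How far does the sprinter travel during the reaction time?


d = v * t
d = 9.61 * 0.22
d = 2.1142 m

2.1142 m


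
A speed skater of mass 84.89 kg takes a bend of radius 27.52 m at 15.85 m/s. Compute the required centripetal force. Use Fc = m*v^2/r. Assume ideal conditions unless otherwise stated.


Fc = m * v^2 / r
v^2 = 15.85^2 = 251.2225
Fc = 84.89 * 251.2225 / 27.52
Fc = 21326.278 / 27.52 = 774.9374 N

774.9374 N


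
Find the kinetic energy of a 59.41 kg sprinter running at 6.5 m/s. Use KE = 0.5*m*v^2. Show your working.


KE = 0.5 * m * v^2
KE = 0.5 * 59.41 * 6.5^2
KE = 0.5 * 59.41 * 42.25 = 1255.0362 J

1255.0362 J


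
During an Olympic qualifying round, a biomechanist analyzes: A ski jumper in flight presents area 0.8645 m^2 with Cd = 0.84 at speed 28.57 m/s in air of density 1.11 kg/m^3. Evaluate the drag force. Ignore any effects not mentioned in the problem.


Fd = 0.5 * Cd * rho * A * v^2
Fd = 0.5 * 0.84 * 1.11 * 0.8645 * 28.57^2
v^2 = 816.2449
Fd = 0.5 * 0.84 * 1.11 * 0.8645 * 816.2449 = 328.9711 N

328.9711 N


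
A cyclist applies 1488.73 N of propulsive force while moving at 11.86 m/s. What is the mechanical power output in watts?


P = F * v
P = 1488.73 * 11.86
P = 17656.3378 W

17656.3378 W


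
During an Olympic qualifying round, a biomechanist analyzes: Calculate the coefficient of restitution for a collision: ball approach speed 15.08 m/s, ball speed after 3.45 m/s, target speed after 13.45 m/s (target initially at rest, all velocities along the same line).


e = (v2_after - v1_after) / (v1_before - v2_before)
Numerator = 13.45 - 3.45 = 10
Denominator = 15.08 - 0 = 15.08
e = 10 / 15.08 = 0.6631

0.6631


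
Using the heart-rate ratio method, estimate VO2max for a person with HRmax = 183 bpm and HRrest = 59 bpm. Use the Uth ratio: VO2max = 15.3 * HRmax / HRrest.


VO2max = 15.3 * HRmax / HRrest
VO2max = 15.3 * 183 / 59
VO2max = 2799.9 / 59 = 47.4559 mL/kg/min

47.4559 mL/kg/min


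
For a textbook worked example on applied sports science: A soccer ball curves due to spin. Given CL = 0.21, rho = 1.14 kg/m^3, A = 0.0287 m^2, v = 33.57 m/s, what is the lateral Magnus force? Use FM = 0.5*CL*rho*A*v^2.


FM = 0.5 * CL * rho * A * v^2
FM = 0.5 * 0.21 * 1.14 * 0.0287 * 33.57^2
v^2 = 1126.9449
FM = 0.5 * 0.21 * 1.14 * 0.0287 * 1126.9449 = 3.8715 N

3.8715 N


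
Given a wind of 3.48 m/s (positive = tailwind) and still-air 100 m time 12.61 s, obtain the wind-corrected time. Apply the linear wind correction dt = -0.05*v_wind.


dt = -0.05 * v_wind = -0.05 * 3.48 = -0.174 s
t_corrected = t_still + dt = 12.61 + (-0.174)
t_corrected = 12.436 s

12.436 s


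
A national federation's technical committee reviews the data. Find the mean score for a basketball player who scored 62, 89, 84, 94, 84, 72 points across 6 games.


Average = sum / n
Sum = 485
Average = 485 / 6 = 80.8333

80.8333


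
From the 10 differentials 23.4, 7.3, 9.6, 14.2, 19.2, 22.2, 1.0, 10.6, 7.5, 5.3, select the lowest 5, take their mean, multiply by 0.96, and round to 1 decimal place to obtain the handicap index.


All differentials: 23.4, 7.3, 9.6, 14.2, 19.2, 22.2, 1.0, 10.6, 7.5, 5.3
Sorted: 1.0, 5.3, 7.3, 7.5, 9.6, 10.6, 14.2, 19.2, 22.2, 23.4
Best 5: 1.0, 5.3, 7.3, 7.5, 9.6
Average of best = 30.7 / 5 = 6.14
Raw index = 6.14 * 0.96 = 5.8944
Handicap index = round(5.8944, 1) = 5.9

5.9


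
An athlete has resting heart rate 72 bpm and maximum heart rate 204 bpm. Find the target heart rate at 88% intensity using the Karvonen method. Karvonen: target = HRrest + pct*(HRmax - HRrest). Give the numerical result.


Target = HRrest + pct*(HRmax - HRrest)
Heart rate reserve = HRmax - HRrest = 204 - 72 = 132 bpm
Fraction = 88% = 0.88
Target = 72 + 0.88 * 132
Target = 72 + 116.16 = 188.16 bpm

188.16 bpm


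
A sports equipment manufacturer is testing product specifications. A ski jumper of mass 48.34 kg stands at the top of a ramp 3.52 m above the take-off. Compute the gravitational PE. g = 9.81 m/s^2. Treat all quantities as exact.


PE = m * g * h
PE = 48.34 * 9.81 * 3.52
PE = 474.2154 * 3.52 = 1669.2382 J

1669.2382 J


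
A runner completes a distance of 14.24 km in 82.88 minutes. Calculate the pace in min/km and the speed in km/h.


Pace = time / distance = 82.88 min / 14.24 km = 5.8202 min/km
Speed = distance / time_in_hours = 14.24 / 1.3813 hr
Speed = 10.3089 km/h

5.8202 min/km, 10.3089 km/h


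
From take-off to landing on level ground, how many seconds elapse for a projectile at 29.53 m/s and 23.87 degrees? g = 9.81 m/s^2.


T = 2*v*sin(theta)/g
sin(theta) = sin(23.87 deg) = 0.4047
T = 2*29.53*0.4047 / 9.81
T = 23.8994 / 9.81 = 2.4362 s

2.4362 s


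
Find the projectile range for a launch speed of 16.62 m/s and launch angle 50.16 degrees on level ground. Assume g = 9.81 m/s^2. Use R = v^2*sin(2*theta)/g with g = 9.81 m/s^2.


R = v^2 * sin(2*theta) / g
Convert angle to radians: theta = 50.16 deg = 0.8755 rad
sin(2*theta) = sin(1.7509) = 0.9838
R = 16.62^2 * 0.9838 / 9.81
R = 276.2244 * 0.9838 / 9.81 = 27.7019 m

27.7019 m


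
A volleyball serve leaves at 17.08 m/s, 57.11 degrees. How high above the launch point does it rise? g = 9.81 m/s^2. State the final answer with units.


H = (v*sin(theta))^2 / (2*g)
vy = v*sin(theta) = 17.08 * sin(57.11 deg) = 14.3423 m/s
H = vy^2 / (2*g) = 205.7023 / (2*9.81)
H = 205.7023 / 19.62 = 10.4843 m

10.4843 m


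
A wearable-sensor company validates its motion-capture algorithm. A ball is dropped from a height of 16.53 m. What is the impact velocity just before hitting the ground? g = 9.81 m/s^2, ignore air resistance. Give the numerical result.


v = sqrt(2 * g * h)
v = sqrt(2 * 9.81 * 16.53)
v = sqrt(324.3186) = 18.0088 m/s

18.0088 m/s


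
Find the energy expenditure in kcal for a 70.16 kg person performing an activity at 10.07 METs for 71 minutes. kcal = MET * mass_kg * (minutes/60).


kcal = MET * mass * time_hr
Convert time: 71 min = 1.1833 hr
kcal = 10.07 * 70.16 * 1.1833
kcal = 836.0383 kcal

836.0383 kcal


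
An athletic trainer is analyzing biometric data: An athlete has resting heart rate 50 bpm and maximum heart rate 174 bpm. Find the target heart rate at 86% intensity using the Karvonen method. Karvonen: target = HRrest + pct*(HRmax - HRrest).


Target = HRrest + pct*(HRmax - HRrest)
Heart rate reserve = HRmax - HRrest = 174 - 50 = 124 bpm
Fraction = 86% = 0.86
Target = 50 + 0.86 * 124
Target = 50 + 106.64 = 156.64 bpm

156.64 bpm


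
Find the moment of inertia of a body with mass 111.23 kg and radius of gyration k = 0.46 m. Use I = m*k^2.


I = m * k^2
I = 111.23 * 0.46^2
I = 111.23 * 0.2116 = 23.5363 kg*m^2

23.5363 kg*m^2


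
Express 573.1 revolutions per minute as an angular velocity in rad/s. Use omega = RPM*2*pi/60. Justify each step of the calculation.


omega = RPM * 2 * pi / 60
omega = 573.1 * 2 * 3.14159 / 60
omega = 3600.8935 / 60 = 60.0149 rad/s

60.0149 rad/s


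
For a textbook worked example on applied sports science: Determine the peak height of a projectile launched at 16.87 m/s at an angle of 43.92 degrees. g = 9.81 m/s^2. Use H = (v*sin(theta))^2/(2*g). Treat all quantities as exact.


H = (v*sin(theta))^2 / (2*g)
vy = v*sin(theta) = 16.87 * sin(43.92 deg) = 11.7019 m/s
H = vy^2 / (2*g) = 136.9352 / (2*9.81)
H = 136.9352 / 19.62 = 6.9794 m

6.9794 m


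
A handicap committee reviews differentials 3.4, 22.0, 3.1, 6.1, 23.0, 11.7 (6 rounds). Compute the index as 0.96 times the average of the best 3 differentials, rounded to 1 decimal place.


All differentials: 3.4, 22.0, 3.1, 6.1, 23.0, 11.7
Sorted: 3.1, 3.4, 6.1, 11.7, 22.0, 23.0
Best 3: 3.1, 3.4, 6.1
Average of best = 12.6 / 3 = 4.2
Raw index = 4.2 * 0.96 = 4.032
Handicap index = round(4.032, 1) = 4.0

4.0


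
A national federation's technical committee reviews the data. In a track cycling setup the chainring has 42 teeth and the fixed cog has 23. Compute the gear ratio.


GR = front_teeth / rear_teeth
GR = 42 / 23
GR = 1.8261

1.8261


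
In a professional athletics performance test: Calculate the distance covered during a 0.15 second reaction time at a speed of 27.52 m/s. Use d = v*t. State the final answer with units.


d = v * t
d = 27.52 * 0.15
d = 4.128 m

4.128 m


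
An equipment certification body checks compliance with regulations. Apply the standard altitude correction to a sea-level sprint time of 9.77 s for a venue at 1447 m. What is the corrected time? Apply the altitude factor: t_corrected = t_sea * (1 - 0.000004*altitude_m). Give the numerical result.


Correction factor = 1 - 0.000004 * 1447 = 0.994212
t_corrected = t_sea * factor = 9.77 * 0.994212
t_corrected = 9.7135 s

9.7135 s


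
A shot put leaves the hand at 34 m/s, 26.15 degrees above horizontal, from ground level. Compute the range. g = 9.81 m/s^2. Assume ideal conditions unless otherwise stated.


R = v^2 * sin(2*theta) / g
Convert angle to radians: theta = 26.15 deg = 0.4564 rad
sin(2*theta) = sin(0.9128) = 0.7912
R = 34^2 * 0.7912 / 9.81
R = 1156 * 0.7912 / 9.81 = 93.2369 m

93.2369 m


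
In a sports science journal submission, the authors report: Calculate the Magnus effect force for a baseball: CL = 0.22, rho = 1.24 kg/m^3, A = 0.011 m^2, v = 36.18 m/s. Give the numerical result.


FM = 0.5 * CL * rho * A * v^2
FM = 0.5 * 0.22 * 1.24 * 0.011 * 36.18^2
v^2 = 1308.9924
FM = 0.5 * 0.22 * 1.24 * 0.011 * 1308.9924 = 1.964 N

1.964 N


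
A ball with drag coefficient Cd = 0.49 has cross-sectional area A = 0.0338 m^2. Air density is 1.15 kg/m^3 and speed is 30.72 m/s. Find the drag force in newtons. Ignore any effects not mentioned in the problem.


Fd = 0.5 * Cd * rho * A * v^2
Fd = 0.5 * 0.49 * 1.15 * 0.0338 * 30.72^2
v^2 = 943.7184
Fd = 0.5 * 0.49 * 1.15 * 0.0338 * 943.7184 = 8.9872 N

8.9872 N


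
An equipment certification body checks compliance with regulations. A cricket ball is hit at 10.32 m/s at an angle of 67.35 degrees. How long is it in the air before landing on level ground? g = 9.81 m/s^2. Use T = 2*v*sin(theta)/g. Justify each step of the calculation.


T = 2*v*sin(theta)/g
sin(theta) = sin(67.35 deg) = 0.9229
T = 2*10.32*0.9229 / 9.81
T = 19.0481 / 9.81 = 1.9417 s

1.9417 s


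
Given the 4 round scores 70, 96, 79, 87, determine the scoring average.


Average = sum / n
Sum = 332
Average = 332 / 4 = 83

83


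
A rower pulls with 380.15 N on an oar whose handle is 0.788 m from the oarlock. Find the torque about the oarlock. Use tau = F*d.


tau = F * d
tau = 380.15 * 0.788
tau = 299.5582 N*m

299.5582 N*m


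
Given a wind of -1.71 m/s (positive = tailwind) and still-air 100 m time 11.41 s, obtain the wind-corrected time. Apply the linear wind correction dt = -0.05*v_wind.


dt = -0.05 * v_wind = -0.05 * -1.71 = 0.0855 s
t_corrected = t_still + dt = 11.41 + (0.0855)
t_corrected = 11.4955 s

11.4955 s


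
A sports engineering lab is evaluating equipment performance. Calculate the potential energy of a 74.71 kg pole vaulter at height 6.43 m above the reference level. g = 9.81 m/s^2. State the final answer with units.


PE = m * g * h
PE = 74.71 * 9.81 * 6.43
PE = 732.9051 * 6.43 = 4712.5798 J

4712.5798 J


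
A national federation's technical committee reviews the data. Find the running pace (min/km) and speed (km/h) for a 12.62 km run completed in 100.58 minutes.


Pace = time / distance = 100.58 min / 12.62 km = 7.9699 min/km
Speed = distance / time_in_hours = 12.62 / 1.6763 hr
Speed = 7.5283 km/h

7.9699 min/km, 7.5283 km/h


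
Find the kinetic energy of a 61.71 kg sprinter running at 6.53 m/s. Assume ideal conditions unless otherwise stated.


KE = 0.5 * m * v^2
KE = 0.5 * 61.71 * 6.53^2
KE = 0.5 * 61.71 * 42.6409 = 1315.685 J

1315.685 J


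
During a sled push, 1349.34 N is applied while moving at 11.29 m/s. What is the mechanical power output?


P = F * v
P = 1349.34 * 11.29
P = 15234.0486 W

15234.0486 W


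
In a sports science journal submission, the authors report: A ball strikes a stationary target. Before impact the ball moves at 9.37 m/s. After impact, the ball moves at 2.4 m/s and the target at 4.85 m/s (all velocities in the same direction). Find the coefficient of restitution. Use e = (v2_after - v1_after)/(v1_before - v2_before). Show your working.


e = (v2_after - v1_after) / (v1_before - v2_before)
Numerator = 4.85 - 2.4 = 2.45
Denominator = 9.37 - 0 = 9.37
e = 2.45 / 9.37 = 0.2615

0.2615


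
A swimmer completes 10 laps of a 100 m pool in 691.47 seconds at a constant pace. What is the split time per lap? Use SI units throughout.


Split time = total_time / n_laps = 691.47 / 10
Split time = 69.147 s per lap

69.147 s


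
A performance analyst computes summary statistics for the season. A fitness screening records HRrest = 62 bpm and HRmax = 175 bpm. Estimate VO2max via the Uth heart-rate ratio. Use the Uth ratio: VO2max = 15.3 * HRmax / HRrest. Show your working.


VO2max = 15.3 * HRmax / HRrest
VO2max = 15.3 * 175 / 62
VO2max = 2677.5 / 62 = 43.1855 mL/kg/min

43.1855 mL/kg/min


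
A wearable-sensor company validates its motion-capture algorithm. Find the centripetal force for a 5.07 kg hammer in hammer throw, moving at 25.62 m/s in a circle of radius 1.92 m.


Fc = m * v^2 / r
v^2 = 25.62^2 = 656.3844
Fc = 5.07 * 656.3844 / 1.92
Fc = 3327.8689 / 1.92 = 1733.2651 N

1733.2651 N


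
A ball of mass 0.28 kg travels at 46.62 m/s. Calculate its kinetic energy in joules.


KE = 0.5 * m * v^2
KE = 0.5 * 0.28 * 46.62^2
KE = 0.5 * 0.28 * 2173.4244 = 304.2794 J

304.2794 J


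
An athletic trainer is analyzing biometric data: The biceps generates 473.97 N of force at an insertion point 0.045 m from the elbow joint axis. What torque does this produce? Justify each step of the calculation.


tau = F * d
tau = 473.97 * 0.045
tau = 21.3286 N*m

21.3286 N*m


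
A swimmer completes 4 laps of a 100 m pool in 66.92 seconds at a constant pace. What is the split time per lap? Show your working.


Split time = total_time / n_laps = 66.92 / 4
Split time = 16.73 s per lap

16.73 s


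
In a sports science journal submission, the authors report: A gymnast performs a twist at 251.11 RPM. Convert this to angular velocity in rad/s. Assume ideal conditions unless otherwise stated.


omega = RPM * 2 * pi / 60
omega = 251.11 * 2 * 3.14159 / 60
omega = 1577.7707 / 60 = 26.2962 rad/s

26.2962 rad/s


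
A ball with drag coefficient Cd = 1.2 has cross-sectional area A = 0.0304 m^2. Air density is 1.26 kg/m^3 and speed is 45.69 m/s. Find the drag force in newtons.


Fd = 0.5 * Cd * rho * A * v^2
Fd = 0.5 * 1.2 * 1.26 * 0.0304 * 45.69^2
v^2 = 2087.5761
Fd = 0.5 * 1.2 * 1.26 * 0.0304 * 2087.5761 = 47.9775 N

47.9775 N
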